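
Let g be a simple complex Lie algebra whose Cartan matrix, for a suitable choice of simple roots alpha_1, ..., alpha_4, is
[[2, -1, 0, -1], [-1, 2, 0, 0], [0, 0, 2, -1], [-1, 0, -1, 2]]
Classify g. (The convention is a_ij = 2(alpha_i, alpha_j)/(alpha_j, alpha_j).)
A_4 (sl(5))

The matrix has rank 4 with 2's on the diagonal. Reading the off-diagonal entries as Dynkin edges (a single edge where a_ij = a_ji = -1; a double or triple edge where a_ij * a_ji = 2 or 3), the diagram is a chain of 4 nodes with single edges (A_4). One simple-root ordering that puts it in standard form is (alpha_3, alpha_4, alpha_1, alpha_2). So the algebra is type A_4, i.e. sl(5).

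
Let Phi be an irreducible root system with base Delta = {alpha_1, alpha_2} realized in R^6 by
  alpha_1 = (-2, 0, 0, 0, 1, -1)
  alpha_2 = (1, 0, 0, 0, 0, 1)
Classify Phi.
Compute the Cartan integers a_ij = 2(alpha_i, alpha_j)/(alpha_j, alpha_j); the resulting 2x2 Cartan matrix is
[[2, -3], [-1, 2]].
The roots have two lengths (squared-length ratio 3:1); the short ones are alpha_{2}. The associated Dynkin diagram is two nodes joined by a triple edge (G_2), so the type is G_2.

G_2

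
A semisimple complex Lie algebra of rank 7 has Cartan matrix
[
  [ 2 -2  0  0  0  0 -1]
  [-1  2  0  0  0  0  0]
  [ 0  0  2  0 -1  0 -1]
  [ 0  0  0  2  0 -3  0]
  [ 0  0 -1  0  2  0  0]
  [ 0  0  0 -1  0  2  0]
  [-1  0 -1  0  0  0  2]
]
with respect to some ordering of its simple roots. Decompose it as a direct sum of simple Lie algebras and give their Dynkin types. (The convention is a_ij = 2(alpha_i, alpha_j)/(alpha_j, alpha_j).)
The diagram associated to this matrix has two connected components: the simple roots {alpha_1, alpha_2, alpha_3, alpha_5, alpha_7} form a chain of 5 nodes with a double edge at one end; the terminal node there is the unique short simple root (B_5), and {alpha_4, alpha_6} form two nodes joined by a triple edge (G_2). A semisimple Lie algebra decomposes uniquely as the direct sum of simple ideals, one per connected component of its Dynkin diagram, so g ≅ B_5 ⊕ G_2 (dimension 55 + 14 = 69).

type B_5 + type G_2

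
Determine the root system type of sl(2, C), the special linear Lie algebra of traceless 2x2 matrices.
This is sl(2), which has dimension 2^2 - 1 = 3 and rank 2 - 1 = 1 (a Cartan subalgebra is the diagonal traceless matrices). In the classification of classical Lie algebras, the special linear algebra sl(n+1) has type A_n; here n = 1, so the Dynkin diagram is a chain of 1 nodes with single edges (A_1). Hence the type is A_1.

type A_1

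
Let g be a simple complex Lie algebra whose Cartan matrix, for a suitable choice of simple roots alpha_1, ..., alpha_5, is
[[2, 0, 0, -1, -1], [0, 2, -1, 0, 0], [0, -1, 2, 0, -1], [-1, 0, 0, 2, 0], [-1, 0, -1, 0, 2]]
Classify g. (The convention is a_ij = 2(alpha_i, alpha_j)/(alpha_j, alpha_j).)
A_5

The matrix has rank 5 with 2's on the diagonal. Reading the off-diagonal entries as Dynkin edges (a single edge where a_ij = a_ji = -1; a double or triple edge where a_ij * a_ji = 2 or 3), the diagram is a chain of 5 nodes with single edges (A_5). One simple-root ordering that puts it in standard form is (alpha_2, alpha_3, alpha_5, alpha_1, alpha_4). So the algebra is type A_5, i.e. sl(6).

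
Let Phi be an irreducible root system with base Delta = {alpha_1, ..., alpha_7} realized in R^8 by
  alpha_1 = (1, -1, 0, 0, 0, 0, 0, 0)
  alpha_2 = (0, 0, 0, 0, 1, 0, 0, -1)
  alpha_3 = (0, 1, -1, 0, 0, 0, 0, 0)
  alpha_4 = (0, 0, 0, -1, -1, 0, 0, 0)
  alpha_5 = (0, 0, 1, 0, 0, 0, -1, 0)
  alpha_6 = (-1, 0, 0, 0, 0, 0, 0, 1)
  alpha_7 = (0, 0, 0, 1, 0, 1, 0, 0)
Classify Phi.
A_7 (sl(8))

Compute the Cartan integers a_ij = 2(alpha_i, alpha_j)/(alpha_j, alpha_j); the resulting 7x7 Cartan matrix is
[[2, 0, -1, 0, 0, -1, 0], [0, 2, 0, -1, 0, -1, 0], [-1, 0, 2, 0, -1, 0, 0], [0, -1, 0, 2, 0, 0, -1], [0, 0, -1, 0, 2, 0, 0], [-1, -1, 0, 0, 0, 2, 0], [0, 0, 0, -1, 0, 0, 2]].
All simple roots have the same length, so the diagram is simply laced. The associated Dynkin diagram is a chain of 7 nodes with single edges (A_7), so the type is A_7 (the algebra sl(8)).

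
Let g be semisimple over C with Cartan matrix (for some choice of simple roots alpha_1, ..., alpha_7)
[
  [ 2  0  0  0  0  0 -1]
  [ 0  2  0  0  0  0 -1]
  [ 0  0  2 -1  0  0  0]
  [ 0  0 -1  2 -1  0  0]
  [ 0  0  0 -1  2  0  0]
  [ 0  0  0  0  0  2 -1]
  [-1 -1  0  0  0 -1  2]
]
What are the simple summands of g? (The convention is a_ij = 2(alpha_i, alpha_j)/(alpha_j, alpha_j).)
The diagram associated to this matrix has two connected components: the simple roots {alpha_3, alpha_4, alpha_5} form a chain of 3 nodes with single edges (A_3), and {alpha_1, alpha_2, alpha_6, alpha_7} form a chain of 2 nodes with a fork of two nodes at one end (D_4). A semisimple Lie algebra decomposes uniquely as the direct sum of simple ideals, one per connected component of its Dynkin diagram, so g ≅ A_3 ⊕ D_4 (dimension 15 + 28 = 43).

A3 + D4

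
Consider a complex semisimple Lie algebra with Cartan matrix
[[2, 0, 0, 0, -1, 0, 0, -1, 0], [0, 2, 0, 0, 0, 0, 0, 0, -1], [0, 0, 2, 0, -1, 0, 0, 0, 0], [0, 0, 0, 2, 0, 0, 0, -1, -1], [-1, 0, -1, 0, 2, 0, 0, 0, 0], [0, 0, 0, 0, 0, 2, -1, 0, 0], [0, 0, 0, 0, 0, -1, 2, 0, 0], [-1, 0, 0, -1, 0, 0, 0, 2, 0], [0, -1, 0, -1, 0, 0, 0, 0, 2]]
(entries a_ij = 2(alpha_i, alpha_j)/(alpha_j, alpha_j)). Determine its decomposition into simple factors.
The diagram associated to this matrix has two connected components: the simple roots {alpha_6, alpha_7} form a chain of 2 nodes with single edges (A_2), and {alpha_1, alpha_2, alpha_3, alpha_4, alpha_5, alpha_8, alpha_9} form a chain of 7 nodes with single edges (A_7). A semisimple Lie algebra decomposes uniquely as the direct sum of simple ideals, one per connected component of its Dynkin diagram, so g ≅ A_2 ⊕ A_7 (dimension 8 + 63 = 71).

type A_2 + type A_7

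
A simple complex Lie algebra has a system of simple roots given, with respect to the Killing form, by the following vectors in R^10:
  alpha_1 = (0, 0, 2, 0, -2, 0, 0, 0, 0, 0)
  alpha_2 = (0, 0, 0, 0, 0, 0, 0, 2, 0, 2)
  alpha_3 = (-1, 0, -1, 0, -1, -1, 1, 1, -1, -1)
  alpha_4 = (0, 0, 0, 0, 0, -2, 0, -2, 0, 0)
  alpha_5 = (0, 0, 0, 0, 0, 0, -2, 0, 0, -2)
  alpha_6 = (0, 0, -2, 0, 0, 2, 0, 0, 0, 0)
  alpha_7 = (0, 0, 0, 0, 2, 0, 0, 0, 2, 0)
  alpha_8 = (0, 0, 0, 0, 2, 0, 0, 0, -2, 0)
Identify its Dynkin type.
E_8

Compute the Cartan integers a_ij = 2(alpha_i, alpha_j)/(alpha_j, alpha_j); the resulting 8x8 Cartan matrix is
[[2, 0, 0, 0, 0, -1, -1, -1], [0, 2, 0, -1, -1, 0, 0, 0], [0, 0, 2, 0, 0, 0, -1, 0], [0, -1, 0, 2, 0, -1, 0, 0], [0, -1, 0, 0, 2, 0, 0, 0], [-1, 0, 0, -1, 0, 2, 0, 0], [-1, 0, -1, 0, 0, 0, 2, 0], [-1, 0, 0, 0, 0, 0, 0, 2]].
All simple roots have the same length, so the diagram is simply laced. The associated Dynkin diagram is a chain of 7 nodes with one extra node attached to the third node from one end (E_8), so the type is E_8.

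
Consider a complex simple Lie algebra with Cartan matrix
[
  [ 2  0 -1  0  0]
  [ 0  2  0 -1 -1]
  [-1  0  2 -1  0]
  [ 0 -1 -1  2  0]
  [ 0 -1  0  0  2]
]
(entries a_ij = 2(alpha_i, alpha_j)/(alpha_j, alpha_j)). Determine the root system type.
The matrix has rank 5 with 2's on the diagonal. Reading the off-diagonal entries as Dynkin edges (a single edge where a_ij = a_ji = -1; a double or triple edge where a_ij * a_ji = 2 or 3), the diagram is a chain of 5 nodes with single edges (A_5). One simple-root ordering that puts it in standard form is (alpha_5, alpha_2, alpha_4, alpha_3, alpha_1). So the algebra is type A_5, i.e. sl(6).

A_5 (sl(6))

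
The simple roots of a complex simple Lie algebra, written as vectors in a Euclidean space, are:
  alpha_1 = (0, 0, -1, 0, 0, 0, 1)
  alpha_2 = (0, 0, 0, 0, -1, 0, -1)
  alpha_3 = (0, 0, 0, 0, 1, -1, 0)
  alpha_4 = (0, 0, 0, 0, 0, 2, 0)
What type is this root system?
type C_4

Compute the Cartan integers a_ij = 2(alpha_i, alpha_j)/(alpha_j, alpha_j); the resulting 4x4 Cartan matrix is
[[2, -1, 0, 0], [-1, 2, -1, 0], [0, -1, 2, -1], [0, 0, -2, 2]].
The roots have two lengths (squared-length ratio 2:1); the short ones are alpha_{1,2,3}. The associated Dynkin diagram is a chain of 4 nodes with a double edge at one end; the terminal node there is the unique long simple root (C_4), so the type is C_4 (the algebra sp(8)).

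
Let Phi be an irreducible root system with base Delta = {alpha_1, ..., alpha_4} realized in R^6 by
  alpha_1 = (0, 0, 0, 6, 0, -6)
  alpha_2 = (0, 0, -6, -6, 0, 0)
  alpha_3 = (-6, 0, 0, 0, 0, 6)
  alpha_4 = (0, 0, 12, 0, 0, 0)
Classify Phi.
Compute the Cartan integers a_ij = 2(alpha_i, alpha_j)/(alpha_j, alpha_j); the resulting 4x4 Cartan matrix is
[[2, -1, -1, 0], [-1, 2, 0, -1], [-1, 0, 2, 0], [0, -2, 0, 2]].
The roots have two lengths (squared-length ratio 2:1); the short ones are alpha_{1,2,3}. The associated Dynkin diagram is a chain of 4 nodes with a double edge at one end; the terminal node there is the unique long simple root (C_4), so the type is C_4 (the algebra sp(8)).

C4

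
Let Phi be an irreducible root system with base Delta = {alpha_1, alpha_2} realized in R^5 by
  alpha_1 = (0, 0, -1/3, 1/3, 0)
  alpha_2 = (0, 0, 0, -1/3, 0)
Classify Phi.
B2

Compute the Cartan integers a_ij = 2(alpha_i, alpha_j)/(alpha_j, alpha_j); the resulting 2x2 Cartan matrix is
[[2, -2], [-1, 2]].
The roots have two lengths (squared-length ratio 2:1); the short ones are alpha_{2}. The associated Dynkin diagram is a chain of 2 nodes with a double edge at one end; the terminal node there is the unique short simple root (B_2), so the type is B_2 (the algebra so(5)).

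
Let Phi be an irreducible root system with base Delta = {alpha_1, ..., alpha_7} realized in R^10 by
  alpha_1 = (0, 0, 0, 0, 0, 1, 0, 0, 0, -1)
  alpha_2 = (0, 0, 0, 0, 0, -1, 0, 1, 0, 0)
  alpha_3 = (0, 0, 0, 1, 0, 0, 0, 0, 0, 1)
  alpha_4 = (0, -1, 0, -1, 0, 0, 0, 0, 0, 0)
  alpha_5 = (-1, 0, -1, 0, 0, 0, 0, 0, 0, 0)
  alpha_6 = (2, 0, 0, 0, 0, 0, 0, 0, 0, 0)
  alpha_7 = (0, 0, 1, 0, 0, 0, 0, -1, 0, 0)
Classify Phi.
type C_7

Compute the Cartan integers a_ij = 2(alpha_i, alpha_j)/(alpha_j, alpha_j); the resulting 7x7 Cartan matrix is
[[2, -1, -1, 0, 0, 0, 0], [-1, 2, 0, 0, 0, 0, -1], [-1, 0, 2, -1, 0, 0, 0], [0, 0, -1, 2, 0, 0, 0], [0, 0, 0, 0, 2, -1, -1], [0, 0, 0, 0, -2, 2, 0], [0, -1, 0, 0, -1, 0, 2]].
The roots have two lengths (squared-length ratio 2:1); the short ones are alpha_{1,2,3,4,5,7}. The associated Dynkin diagram is a chain of 7 nodes with a double edge at one end; the terminal node there is the unique long simple root (C_7), so the type is C_7 (the algebra sp(14)).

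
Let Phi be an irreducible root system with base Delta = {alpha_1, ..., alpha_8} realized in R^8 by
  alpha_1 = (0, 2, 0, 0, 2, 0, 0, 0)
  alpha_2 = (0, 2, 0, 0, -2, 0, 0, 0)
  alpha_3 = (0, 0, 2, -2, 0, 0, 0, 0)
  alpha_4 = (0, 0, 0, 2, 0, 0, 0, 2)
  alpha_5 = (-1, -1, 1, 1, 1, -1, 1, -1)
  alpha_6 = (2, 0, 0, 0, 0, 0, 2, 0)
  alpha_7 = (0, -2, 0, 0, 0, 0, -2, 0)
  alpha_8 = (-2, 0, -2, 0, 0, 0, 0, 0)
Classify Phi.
E_8

Compute the Cartan integers a_ij = 2(alpha_i, alpha_j)/(alpha_j, alpha_j); the resulting 8x8 Cartan matrix is
[[2, 0, 0, 0, 0, 0, -1, 0], [0, 2, 0, 0, -1, 0, -1, 0], [0, 0, 2, -1, 0, 0, 0, -1], [0, 0, -1, 2, 0, 0, 0, 0], [0, -1, 0, 0, 2, 0, 0, 0], [0, 0, 0, 0, 0, 2, -1, -1], [-1, -1, 0, 0, 0, -1, 2, 0], [0, 0, -1, 0, 0, -1, 0, 2]].
All simple roots have the same length, so the diagram is simply laced. The associated Dynkin diagram is a chain of 7 nodes with one extra node attached to the third node from one end (E_8), so the type is E_8.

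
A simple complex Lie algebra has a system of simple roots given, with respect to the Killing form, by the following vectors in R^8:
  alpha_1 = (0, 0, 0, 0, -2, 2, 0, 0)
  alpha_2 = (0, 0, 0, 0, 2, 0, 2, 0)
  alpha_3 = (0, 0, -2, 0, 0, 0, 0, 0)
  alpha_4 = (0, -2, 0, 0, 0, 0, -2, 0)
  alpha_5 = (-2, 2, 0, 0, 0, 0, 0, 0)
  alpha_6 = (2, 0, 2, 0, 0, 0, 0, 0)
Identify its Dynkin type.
Compute the Cartan integers a_ij = 2(alpha_i, alpha_j)/(alpha_j, alpha_j); the resulting 6x6 Cartan matrix is
[[2, -1, 0, 0, 0, 0], [-1, 2, 0, -1, 0, 0], [0, 0, 2, 0, 0, -1], [0, -1, 0, 2, -1, 0], [0, 0, 0, -1, 2, -1], [0, 0, -2, 0, -1, 2]].
The roots have two lengths (squared-length ratio 2:1); the short ones are alpha_{3}. The associated Dynkin diagram is a chain of 6 nodes with a double edge at one end; the terminal node there is the unique short simple root (B_6), so the type is B_6 (the algebra so(13)).

type B_6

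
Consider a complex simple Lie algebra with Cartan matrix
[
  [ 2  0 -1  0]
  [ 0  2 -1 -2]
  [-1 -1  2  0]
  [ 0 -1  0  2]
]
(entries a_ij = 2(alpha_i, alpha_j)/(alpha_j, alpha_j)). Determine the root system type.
B4

The matrix has rank 4 with 2's on the diagonal. Reading the off-diagonal entries as Dynkin edges (a single edge where a_ij = a_ji = -1; a double or triple edge where a_ij * a_ji = 2 or 3), the diagram is a chain of 4 nodes with a double edge at one end; the terminal node there is the unique short simple root (B_4). One simple-root ordering that puts it in standard form is (alpha_1, alpha_3, alpha_2, alpha_4). So the algebra is type B_4, i.e. so(9).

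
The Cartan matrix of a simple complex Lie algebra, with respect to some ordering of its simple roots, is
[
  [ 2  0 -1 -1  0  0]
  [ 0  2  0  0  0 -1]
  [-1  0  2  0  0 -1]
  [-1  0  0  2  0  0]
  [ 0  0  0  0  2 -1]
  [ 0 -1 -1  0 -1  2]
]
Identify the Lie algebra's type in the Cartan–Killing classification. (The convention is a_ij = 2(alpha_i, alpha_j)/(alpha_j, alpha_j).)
type D_6

The matrix has rank 6 with 2's on the diagonal. Reading the off-diagonal entries as Dynkin edges (a single edge where a_ij = a_ji = -1; a double or triple edge where a_ij * a_ji = 2 or 3), the diagram is a chain of 4 nodes with a fork of two nodes at one end (D_6). One simple-root ordering that puts it in standard form is (alpha_4, alpha_1, alpha_3, alpha_6, alpha_5, alpha_2). So the algebra is type D_6, i.e. so(12).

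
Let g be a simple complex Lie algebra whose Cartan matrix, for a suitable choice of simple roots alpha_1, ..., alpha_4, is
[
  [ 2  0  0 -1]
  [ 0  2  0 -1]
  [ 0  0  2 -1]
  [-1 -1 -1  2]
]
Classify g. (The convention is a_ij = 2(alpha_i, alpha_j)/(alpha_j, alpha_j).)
D_4 (so(8))

The matrix has rank 4 with 2's on the diagonal. Reading the off-diagonal entries as Dynkin edges (a single edge where a_ij = a_ji = -1; a double or triple edge where a_ij * a_ji = 2 or 3), the diagram is a chain of 2 nodes with a fork of two nodes at one end (D_4). One simple-root ordering that puts it in standard form is (alpha_1, alpha_4, alpha_2, alpha_3). So the algebra is type D_4, i.e. so(8).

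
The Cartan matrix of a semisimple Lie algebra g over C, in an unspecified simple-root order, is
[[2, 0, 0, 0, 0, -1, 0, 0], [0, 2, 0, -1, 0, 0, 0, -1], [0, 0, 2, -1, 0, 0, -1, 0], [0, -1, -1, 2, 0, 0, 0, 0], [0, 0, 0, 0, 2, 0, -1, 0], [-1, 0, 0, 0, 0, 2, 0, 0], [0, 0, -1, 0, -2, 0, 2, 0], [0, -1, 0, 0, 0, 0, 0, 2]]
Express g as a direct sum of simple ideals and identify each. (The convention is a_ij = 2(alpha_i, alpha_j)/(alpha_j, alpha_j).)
A2 ⊕ B6

The diagram associated to this matrix has two connected components: the simple roots {alpha_1, alpha_6} form a chain of 2 nodes with single edges (A_2), and {alpha_2, alpha_3, alpha_4, alpha_5, alpha_7, alpha_8} form a chain of 6 nodes with a double edge at one end; the terminal node there is the unique short simple root (B_6). A semisimple Lie algebra decomposes uniquely as the direct sum of simple ideals, one per connected component of its Dynkin diagram, so g ≅ A_2 ⊕ B_6 (dimension 8 + 78 = 86).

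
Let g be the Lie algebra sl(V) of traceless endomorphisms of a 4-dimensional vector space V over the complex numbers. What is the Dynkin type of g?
This is sl(4), which has dimension 4^2 - 1 = 15 and rank 4 - 1 = 3 (a Cartan subalgebra is the diagonal traceless matrices). In the classification of classical Lie algebras, the special linear algebra sl(n+1) has type A_n; here n = 3, so the Dynkin diagram is a chain of 3 nodes with single edges (A_3). Hence the type is A_3.

A_3 (sl(4))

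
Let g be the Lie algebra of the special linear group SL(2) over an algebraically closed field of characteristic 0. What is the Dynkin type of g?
This is sl(2), which has dimension 2^2 - 1 = 3 and rank 2 - 1 = 1 (a Cartan subalgebra is the diagonal traceless matrices). In the classification of classical Lie algebras, the special linear algebra sl(n+1) has type A_n; here n = 1, so the Dynkin diagram is a chain of 1 nodes with single edges (A_1). Hence the type is A_1.

type A_1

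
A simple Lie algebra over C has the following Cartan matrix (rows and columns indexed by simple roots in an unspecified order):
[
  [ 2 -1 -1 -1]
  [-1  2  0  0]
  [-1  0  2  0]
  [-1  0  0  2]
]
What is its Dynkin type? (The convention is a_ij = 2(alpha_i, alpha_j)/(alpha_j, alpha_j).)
The matrix has rank 4 with 2's on the diagonal. Reading the off-diagonal entries as Dynkin edges (a single edge where a_ij = a_ji = -1; a double or triple edge where a_ij * a_ji = 2 or 3), the diagram is a chain of 2 nodes with a fork of two nodes at one end (D_4). One simple-root ordering that puts it in standard form is (alpha_2, alpha_1, alpha_3, alpha_4). So the algebra is type D_4, i.e. so(8).

D4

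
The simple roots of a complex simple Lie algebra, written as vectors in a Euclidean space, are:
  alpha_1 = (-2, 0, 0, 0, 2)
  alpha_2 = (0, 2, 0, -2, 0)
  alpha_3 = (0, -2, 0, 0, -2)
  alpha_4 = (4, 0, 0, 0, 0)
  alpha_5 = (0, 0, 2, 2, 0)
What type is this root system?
Compute the Cartan integers a_ij = 2(alpha_i, alpha_j)/(alpha_j, alpha_j); the resulting 5x5 Cartan matrix is
[[2, 0, -1, -1, 0], [0, 2, -1, 0, -1], [-1, -1, 2, 0, 0], [-2, 0, 0, 2, 0], [0, -1, 0, 0, 2]].
The roots have two lengths (squared-length ratio 2:1); the short ones are alpha_{1,2,3,5}. The associated Dynkin diagram is a chain of 5 nodes with a double edge at one end; the terminal node there is the unique long simple root (C_5), so the type is C_5 (the algebra sp(10)).

C_5 (sp(10))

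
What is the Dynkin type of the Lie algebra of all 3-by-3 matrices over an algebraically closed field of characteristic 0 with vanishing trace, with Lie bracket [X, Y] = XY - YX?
type A_2

This is sl(3), which has dimension 3^2 - 1 = 8 and rank 3 - 1 = 2 (a Cartan subalgebra is the diagonal traceless matrices). In the classification of classical Lie algebras, the special linear algebra sl(n+1) has type A_n; here n = 2, so the Dynkin diagram is a chain of 2 nodes with single edges (A_2). Hence the type is A_2.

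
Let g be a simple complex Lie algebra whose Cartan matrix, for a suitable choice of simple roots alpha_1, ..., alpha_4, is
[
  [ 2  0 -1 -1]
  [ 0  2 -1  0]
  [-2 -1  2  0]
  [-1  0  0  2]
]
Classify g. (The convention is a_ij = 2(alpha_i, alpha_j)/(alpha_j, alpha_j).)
The matrix has rank 4 with 2's on the diagonal. Reading the off-diagonal entries as Dynkin edges (a single edge where a_ij = a_ji = -1; a double or triple edge where a_ij * a_ji = 2 or 3), the diagram is a chain of 4 nodes with a double edge between the middle two (F_4). One simple-root ordering that puts it in standard form is (alpha_2, alpha_3, alpha_1, alpha_4). So the algebra is type F_4.

F4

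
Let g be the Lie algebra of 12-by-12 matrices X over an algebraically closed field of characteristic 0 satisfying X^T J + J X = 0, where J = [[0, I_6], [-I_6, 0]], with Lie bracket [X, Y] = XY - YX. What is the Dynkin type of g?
type C_6

This is sp(12), which has dimension 12(12+1)/2 = 78 and rank 12/2 = 6. In the classification of classical Lie algebras, the symplectic algebra sp(2n) has type C_n; here n = 6, so the Dynkin diagram is a chain of 6 nodes with a double edge at one end; the terminal node there is the unique long simple root (C_6). Hence the type is C_6.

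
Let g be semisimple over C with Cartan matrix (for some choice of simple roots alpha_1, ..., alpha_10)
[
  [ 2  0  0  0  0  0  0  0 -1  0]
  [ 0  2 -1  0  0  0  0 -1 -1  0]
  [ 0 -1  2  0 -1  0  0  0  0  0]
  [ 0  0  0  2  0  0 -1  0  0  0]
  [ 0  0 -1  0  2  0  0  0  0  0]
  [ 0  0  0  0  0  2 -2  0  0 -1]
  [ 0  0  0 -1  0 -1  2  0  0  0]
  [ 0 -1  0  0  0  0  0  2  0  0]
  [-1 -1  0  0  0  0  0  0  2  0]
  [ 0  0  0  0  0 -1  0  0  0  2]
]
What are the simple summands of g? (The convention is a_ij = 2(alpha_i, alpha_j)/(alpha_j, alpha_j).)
E_6 ⊕ F_4

The diagram associated to this matrix has two connected components: the simple roots {alpha_1, alpha_2, alpha_3, alpha_5, alpha_8, alpha_9} form a chain of 5 nodes with one extra node attached to the third node from one end (E_6), and {alpha_4, alpha_6, alpha_7, alpha_10} form a chain of 4 nodes with a double edge between the middle two (F_4). A semisimple Lie algebra decomposes uniquely as the direct sum of simple ideals, one per connected component of its Dynkin diagram, so g ≅ E_6 ⊕ F_4 (dimension 78 + 52 = 130).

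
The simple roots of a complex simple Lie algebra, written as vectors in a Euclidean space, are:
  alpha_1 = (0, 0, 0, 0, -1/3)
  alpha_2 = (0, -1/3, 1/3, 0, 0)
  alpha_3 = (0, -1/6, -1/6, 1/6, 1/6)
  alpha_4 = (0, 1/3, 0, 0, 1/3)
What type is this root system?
Compute the Cartan integers a_ij = 2(alpha_i, alpha_j)/(alpha_j, alpha_j); the resulting 4x4 Cartan matrix is
[[2, 0, -1, -1], [0, 2, 0, -1], [-1, 0, 2, 0], [-2, -1, 0, 2]].
The roots have two lengths (squared-length ratio 2:1); the short ones are alpha_{1,3}. The associated Dynkin diagram is a chain of 4 nodes with a double edge between the middle two (F_4), so the type is F_4.

F_4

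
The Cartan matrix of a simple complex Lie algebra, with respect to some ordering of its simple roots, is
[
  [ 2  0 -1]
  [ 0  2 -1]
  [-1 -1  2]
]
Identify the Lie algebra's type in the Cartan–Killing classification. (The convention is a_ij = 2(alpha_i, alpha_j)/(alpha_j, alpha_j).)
type A_3

The matrix has rank 3 with 2's on the diagonal. Reading the off-diagonal entries as Dynkin edges (a single edge where a_ij = a_ji = -1; a double or triple edge where a_ij * a_ji = 2 or 3), the diagram is a chain of 3 nodes with single edges (A_3). One simple-root ordering that puts it in standard form is (alpha_1, alpha_3, alpha_2). So the algebra is type A_3, i.e. sl(4).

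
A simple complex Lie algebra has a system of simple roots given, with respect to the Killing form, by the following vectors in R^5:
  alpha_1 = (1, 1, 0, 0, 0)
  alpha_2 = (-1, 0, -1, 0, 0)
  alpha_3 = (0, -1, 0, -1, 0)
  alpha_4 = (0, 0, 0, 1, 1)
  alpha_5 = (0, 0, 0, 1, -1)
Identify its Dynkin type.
D5

Compute the Cartan integers a_ij = 2(alpha_i, alpha_j)/(alpha_j, alpha_j); the resulting 5x5 Cartan matrix is
[[2, -1, -1, 0, 0], [-1, 2, 0, 0, 0], [-1, 0, 2, -1, -1], [0, 0, -1, 2, 0], [0, 0, -1, 0, 2]].
All simple roots have the same length, so the diagram is simply laced. The associated Dynkin diagram is a chain of 3 nodes with a fork of two nodes at one end (D_5), so the type is D_5 (the algebra so(10)).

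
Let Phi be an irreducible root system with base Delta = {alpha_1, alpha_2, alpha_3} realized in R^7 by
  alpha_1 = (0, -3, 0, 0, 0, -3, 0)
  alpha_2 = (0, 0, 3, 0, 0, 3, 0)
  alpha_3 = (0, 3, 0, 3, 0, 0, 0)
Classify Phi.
Compute the Cartan integers a_ij = 2(alpha_i, alpha_j)/(alpha_j, alpha_j); the resulting 3x3 Cartan matrix is
[[2, -1, -1], [-1, 2, 0], [-1, 0, 2]].
All simple roots have the same length, so the diagram is simply laced. The associated Dynkin diagram is a chain of 3 nodes with single edges (A_3), so the type is A_3 (the algebra sl(4)).

A3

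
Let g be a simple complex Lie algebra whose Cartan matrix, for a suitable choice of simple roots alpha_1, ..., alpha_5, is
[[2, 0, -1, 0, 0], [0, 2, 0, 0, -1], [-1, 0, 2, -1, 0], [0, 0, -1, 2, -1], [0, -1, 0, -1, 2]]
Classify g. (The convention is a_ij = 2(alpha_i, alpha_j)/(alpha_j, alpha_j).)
The matrix has rank 5 with 2's on the diagonal. Reading the off-diagonal entries as Dynkin edges (a single edge where a_ij = a_ji = -1; a double or triple edge where a_ij * a_ji = 2 or 3), the diagram is a chain of 5 nodes with single edges (A_5). One simple-root ordering that puts it in standard form is (alpha_2, alpha_5, alpha_4, alpha_3, alpha_1). So the algebra is type A_5, i.e. sl(6).

type A_5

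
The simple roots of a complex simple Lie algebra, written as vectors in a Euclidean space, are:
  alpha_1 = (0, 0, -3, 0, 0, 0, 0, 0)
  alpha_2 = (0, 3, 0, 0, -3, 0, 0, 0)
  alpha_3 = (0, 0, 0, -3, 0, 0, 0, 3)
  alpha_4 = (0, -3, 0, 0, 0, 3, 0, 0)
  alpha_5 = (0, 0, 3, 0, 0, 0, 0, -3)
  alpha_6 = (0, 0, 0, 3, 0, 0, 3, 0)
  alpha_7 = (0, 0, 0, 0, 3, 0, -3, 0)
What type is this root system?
B_7 (so(15))

Compute the Cartan integers a_ij = 2(alpha_i, alpha_j)/(alpha_j, alpha_j); the resulting 7x7 Cartan matrix is
[[2, 0, 0, 0, -1, 0, 0], [0, 2, 0, -1, 0, 0, -1], [0, 0, 2, 0, -1, -1, 0], [0, -1, 0, 2, 0, 0, 0], [-2, 0, -1, 0, 2, 0, 0], [0, 0, -1, 0, 0, 2, -1], [0, -1, 0, 0, 0, -1, 2]].
The roots have two lengths (squared-length ratio 2:1); the short ones are alpha_{1}. The associated Dynkin diagram is a chain of 7 nodes with a double edge at one end; the terminal node there is the unique short simple root (B_7), so the type is B_7 (the algebra so(15)).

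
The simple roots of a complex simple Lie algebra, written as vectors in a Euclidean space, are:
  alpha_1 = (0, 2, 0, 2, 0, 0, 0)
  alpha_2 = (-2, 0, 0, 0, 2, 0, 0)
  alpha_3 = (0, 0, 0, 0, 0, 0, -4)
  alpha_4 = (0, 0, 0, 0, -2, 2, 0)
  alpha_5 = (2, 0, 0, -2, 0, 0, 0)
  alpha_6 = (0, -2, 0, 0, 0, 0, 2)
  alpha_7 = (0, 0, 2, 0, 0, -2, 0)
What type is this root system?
C7

Compute the Cartan integers a_ij = 2(alpha_i, alpha_j)/(alpha_j, alpha_j); the resulting 7x7 Cartan matrix is
[[2, 0, 0, 0, -1, -1, 0], [0, 2, 0, -1, -1, 0, 0], [0, 0, 2, 0, 0, -2, 0], [0, -1, 0, 2, 0, 0, -1], [-1, -1, 0, 0, 2, 0, 0], [-1, 0, -1, 0, 0, 2, 0], [0, 0, 0, -1, 0, 0, 2]].
The roots have two lengths (squared-length ratio 2:1); the short ones are alpha_{1,2,4,5,6,7}. The associated Dynkin diagram is a chain of 7 nodes with a double edge at one end; the terminal node there is the unique long simple root (C_7), so the type is C_7 (the algebra sp(14)).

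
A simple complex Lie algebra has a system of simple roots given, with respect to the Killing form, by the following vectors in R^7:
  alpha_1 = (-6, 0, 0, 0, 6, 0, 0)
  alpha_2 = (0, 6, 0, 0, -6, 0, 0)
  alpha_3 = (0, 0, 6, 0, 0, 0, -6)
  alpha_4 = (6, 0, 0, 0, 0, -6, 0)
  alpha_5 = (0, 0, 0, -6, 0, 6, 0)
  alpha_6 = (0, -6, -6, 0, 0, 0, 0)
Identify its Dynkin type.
Compute the Cartan integers a_ij = 2(alpha_i, alpha_j)/(alpha_j, alpha_j); the resulting 6x6 Cartan matrix is
[[2, -1, 0, -1, 0, 0], [-1, 2, 0, 0, 0, -1], [0, 0, 2, 0, 0, -1], [-1, 0, 0, 2, -1, 0], [0, 0, 0, -1, 2, 0], [0, -1, -1, 0, 0, 2]].
All simple roots have the same length, so the diagram is simply laced. The associated Dynkin diagram is a chain of 6 nodes with single edges (A_6), so the type is A_6 (the algebra sl(7)).

A_6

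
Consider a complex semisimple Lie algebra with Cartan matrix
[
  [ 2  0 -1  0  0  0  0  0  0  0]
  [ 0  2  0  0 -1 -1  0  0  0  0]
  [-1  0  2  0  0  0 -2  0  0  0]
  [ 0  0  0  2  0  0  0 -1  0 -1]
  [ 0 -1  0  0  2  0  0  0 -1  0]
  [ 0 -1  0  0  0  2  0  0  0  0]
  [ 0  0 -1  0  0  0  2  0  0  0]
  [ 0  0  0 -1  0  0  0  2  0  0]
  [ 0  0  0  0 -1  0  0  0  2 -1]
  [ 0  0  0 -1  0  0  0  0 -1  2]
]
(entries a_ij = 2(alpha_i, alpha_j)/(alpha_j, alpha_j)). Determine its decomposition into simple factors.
The diagram associated to this matrix has two connected components: the simple roots {alpha_2, alpha_4, alpha_5, alpha_6, alpha_8, alpha_9, alpha_10} form a chain of 7 nodes with single edges (A_7), and {alpha_1, alpha_3, alpha_7} form a chain of 3 nodes with a double edge at one end; the terminal node there is the unique short simple root (B_3). A semisimple Lie algebra decomposes uniquely as the direct sum of simple ideals, one per connected component of its Dynkin diagram, so g ≅ A_7 ⊕ B_3 (dimension 63 + 21 = 84).

type A_7 ⊕ type B_3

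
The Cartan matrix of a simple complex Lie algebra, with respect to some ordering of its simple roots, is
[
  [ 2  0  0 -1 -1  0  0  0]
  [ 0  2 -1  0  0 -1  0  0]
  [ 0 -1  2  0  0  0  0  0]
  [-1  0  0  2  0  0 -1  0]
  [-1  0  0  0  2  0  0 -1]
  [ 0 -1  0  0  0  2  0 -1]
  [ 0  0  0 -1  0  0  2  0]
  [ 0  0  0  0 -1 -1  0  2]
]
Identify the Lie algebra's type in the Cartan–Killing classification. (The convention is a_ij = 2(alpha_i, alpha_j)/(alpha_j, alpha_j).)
type A_8

The matrix has rank 8 with 2's on the diagonal. Reading the off-diagonal entries as Dynkin edges (a single edge where a_ij = a_ji = -1; a double or triple edge where a_ij * a_ji = 2 or 3), the diagram is a chain of 8 nodes with single edges (A_8). One simple-root ordering that puts it in standard form is (alpha_3, alpha_2, alpha_6, alpha_8, alpha_5, alpha_1, alpha_4, alpha_7). So the algebra is type A_8, i.e. sl(9).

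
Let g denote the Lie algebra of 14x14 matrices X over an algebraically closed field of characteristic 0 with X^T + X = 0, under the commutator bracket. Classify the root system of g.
This is so(14) with 14 even, which has dimension 14(14-1)/2 = 91 and rank 14/2 = 7. In the classification of classical Lie algebras, the orthogonal algebra so(2n) in an even number of variables has type D_n; here n = 7, so the Dynkin diagram is a chain of 5 nodes with a fork of two nodes at one end (D_7). Hence the type is D_7.

type D_7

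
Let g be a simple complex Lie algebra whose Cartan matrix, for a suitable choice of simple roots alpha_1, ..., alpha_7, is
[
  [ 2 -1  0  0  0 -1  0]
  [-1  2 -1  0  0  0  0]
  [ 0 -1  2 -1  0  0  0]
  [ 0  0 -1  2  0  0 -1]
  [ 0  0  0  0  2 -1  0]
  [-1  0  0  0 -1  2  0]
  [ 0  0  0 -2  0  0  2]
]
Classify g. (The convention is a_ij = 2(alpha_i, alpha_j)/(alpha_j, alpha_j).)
type C_7

The matrix has rank 7 with 2's on the diagonal. Reading the off-diagonal entries as Dynkin edges (a single edge where a_ij = a_ji = -1; a double or triple edge where a_ij * a_ji = 2 or 3), the diagram is a chain of 7 nodes with a double edge at one end; the terminal node there is the unique long simple root (C_7). One simple-root ordering that puts it in standard form is (alpha_5, alpha_6, alpha_1, alpha_2, alpha_3, alpha_4, alpha_7). So the algebra is type C_7, i.e. sp(14).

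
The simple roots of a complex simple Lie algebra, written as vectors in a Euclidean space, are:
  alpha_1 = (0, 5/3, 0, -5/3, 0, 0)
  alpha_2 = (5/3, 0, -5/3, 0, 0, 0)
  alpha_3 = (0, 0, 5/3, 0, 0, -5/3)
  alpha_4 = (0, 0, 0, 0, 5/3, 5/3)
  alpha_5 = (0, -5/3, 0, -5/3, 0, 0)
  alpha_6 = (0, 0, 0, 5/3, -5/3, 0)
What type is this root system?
D6

Compute the Cartan integers a_ij = 2(alpha_i, alpha_j)/(alpha_j, alpha_j); the resulting 6x6 Cartan matrix is
[[2, 0, 0, 0, 0, -1], [0, 2, -1, 0, 0, 0], [0, -1, 2, -1, 0, 0], [0, 0, -1, 2, 0, -1], [0, 0, 0, 0, 2, -1], [-1, 0, 0, -1, -1, 2]].
All simple roots have the same length, so the diagram is simply laced. The associated Dynkin diagram is a chain of 4 nodes with a fork of two nodes at one end (D_6), so the type is D_6 (the algebra so(12)).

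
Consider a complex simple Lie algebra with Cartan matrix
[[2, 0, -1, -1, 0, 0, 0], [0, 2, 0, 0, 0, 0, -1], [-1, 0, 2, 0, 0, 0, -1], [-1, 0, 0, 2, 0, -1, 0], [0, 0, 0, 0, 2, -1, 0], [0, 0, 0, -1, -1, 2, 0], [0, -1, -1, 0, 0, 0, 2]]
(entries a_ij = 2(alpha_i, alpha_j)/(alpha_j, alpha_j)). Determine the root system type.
type A_7

The matrix has rank 7 with 2's on the diagonal. Reading the off-diagonal entries as Dynkin edges (a single edge where a_ij = a_ji = -1; a double or triple edge where a_ij * a_ji = 2 or 3), the diagram is a chain of 7 nodes with single edges (A_7). One simple-root ordering that puts it in standard form is (alpha_5, alpha_6, alpha_4, alpha_1, alpha_3, alpha_7, alpha_2). So the algebra is type A_7, i.e. sl(8).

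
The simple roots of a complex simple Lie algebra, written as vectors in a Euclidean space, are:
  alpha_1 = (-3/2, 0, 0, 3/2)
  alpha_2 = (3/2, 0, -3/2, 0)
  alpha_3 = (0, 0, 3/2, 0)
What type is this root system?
type B_3

Compute the Cartan integers a_ij = 2(alpha_i, alpha_j)/(alpha_j, alpha_j); the resulting 3x3 Cartan matrix is
[[2, -1, 0], [-1, 2, -2], [0, -1, 2]].
The roots have two lengths (squared-length ratio 2:1); the short ones are alpha_{3}. The associated Dynkin diagram is a chain of 3 nodes with a double edge at one end; the terminal node there is the unique short simple root (B_3), so the type is B_3 (the algebra so(7)).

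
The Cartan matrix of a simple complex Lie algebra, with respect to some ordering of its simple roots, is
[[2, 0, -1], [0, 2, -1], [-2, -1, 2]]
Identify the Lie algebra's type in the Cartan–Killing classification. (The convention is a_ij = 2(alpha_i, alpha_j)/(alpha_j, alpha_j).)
The matrix has rank 3 with 2's on the diagonal. Reading the off-diagonal entries as Dynkin edges (a single edge where a_ij = a_ji = -1; a double or triple edge where a_ij * a_ji = 2 or 3), the diagram is a chain of 3 nodes with a double edge at one end; the terminal node there is the unique short simple root (B_3). One simple-root ordering that puts it in standard form is (alpha_2, alpha_3, alpha_1). So the algebra is type B_3, i.e. so(7).

B_3 (so(7))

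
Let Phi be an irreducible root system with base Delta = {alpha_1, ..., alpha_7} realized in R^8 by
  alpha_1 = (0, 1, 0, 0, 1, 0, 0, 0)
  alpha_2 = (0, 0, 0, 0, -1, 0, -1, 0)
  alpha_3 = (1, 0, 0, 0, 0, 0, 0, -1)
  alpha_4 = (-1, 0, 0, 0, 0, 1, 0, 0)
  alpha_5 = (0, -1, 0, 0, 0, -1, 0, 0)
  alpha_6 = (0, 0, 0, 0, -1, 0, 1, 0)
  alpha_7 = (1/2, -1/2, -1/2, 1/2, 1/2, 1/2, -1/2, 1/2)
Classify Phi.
E_7

Compute the Cartan integers a_ij = 2(alpha_i, alpha_j)/(alpha_j, alpha_j); the resulting 7x7 Cartan matrix is
[[2, -1, 0, 0, -1, -1, 0], [-1, 2, 0, 0, 0, 0, 0], [0, 0, 2, -1, 0, 0, 0], [0, 0, -1, 2, -1, 0, 0], [-1, 0, 0, -1, 2, 0, 0], [-1, 0, 0, 0, 0, 2, -1], [0, 0, 0, 0, 0, -1, 2]].
All simple roots have the same length, so the diagram is simply laced. The associated Dynkin diagram is a chain of 6 nodes with one extra node attached to the third node from one end (E_7), so the type is E_7.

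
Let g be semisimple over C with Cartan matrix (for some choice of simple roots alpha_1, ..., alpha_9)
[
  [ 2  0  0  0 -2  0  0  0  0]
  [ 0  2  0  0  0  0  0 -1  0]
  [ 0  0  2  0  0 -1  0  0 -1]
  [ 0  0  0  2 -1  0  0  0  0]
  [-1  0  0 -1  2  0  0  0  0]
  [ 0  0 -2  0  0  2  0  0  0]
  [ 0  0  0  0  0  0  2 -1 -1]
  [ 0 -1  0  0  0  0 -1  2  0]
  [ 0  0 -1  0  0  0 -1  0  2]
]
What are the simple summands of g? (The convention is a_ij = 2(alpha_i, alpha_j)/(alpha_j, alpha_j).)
type C_3 + type C_6

The diagram associated to this matrix has two connected components: the simple roots {alpha_1, alpha_4, alpha_5} form a chain of 3 nodes with a double edge at one end; the terminal node there is the unique long simple root (C_3), and {alpha_2, alpha_3, alpha_6, alpha_7, alpha_8, alpha_9} form a chain of 6 nodes with a double edge at one end; the terminal node there is the unique long simple root (C_6). A semisimple Lie algebra decomposes uniquely as the direct sum of simple ideals, one per connected component of its Dynkin diagram, so g ≅ C_3 ⊕ C_6 (dimension 21 + 78 = 99).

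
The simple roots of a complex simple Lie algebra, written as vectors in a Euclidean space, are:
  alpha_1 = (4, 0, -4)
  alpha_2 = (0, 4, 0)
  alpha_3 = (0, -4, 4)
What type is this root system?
type B_3

Compute the Cartan integers a_ij = 2(alpha_i, alpha_j)/(alpha_j, alpha_j); the resulting 3x3 Cartan matrix is
[[2, 0, -1], [0, 2, -1], [-1, -2, 2]].
The roots have two lengths (squared-length ratio 2:1); the short ones are alpha_{2}. The associated Dynkin diagram is a chain of 3 nodes with a double edge at one end; the terminal node there is the unique short simple root (B_3), so the type is B_3 (the algebra so(7)).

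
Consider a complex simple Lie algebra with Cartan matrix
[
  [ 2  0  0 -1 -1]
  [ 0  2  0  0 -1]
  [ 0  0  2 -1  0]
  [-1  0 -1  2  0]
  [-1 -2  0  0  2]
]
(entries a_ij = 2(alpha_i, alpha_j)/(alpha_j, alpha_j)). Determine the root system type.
type B_5

The matrix has rank 5 with 2's on the diagonal. Reading the off-diagonal entries as Dynkin edges (a single edge where a_ij = a_ji = -1; a double or triple edge where a_ij * a_ji = 2 or 3), the diagram is a chain of 5 nodes with a double edge at one end; the terminal node there is the unique short simple root (B_5). One simple-root ordering that puts it in standard form is (alpha_3, alpha_4, alpha_1, alpha_5, alpha_2). So the algebra is type B_5, i.e. so(11).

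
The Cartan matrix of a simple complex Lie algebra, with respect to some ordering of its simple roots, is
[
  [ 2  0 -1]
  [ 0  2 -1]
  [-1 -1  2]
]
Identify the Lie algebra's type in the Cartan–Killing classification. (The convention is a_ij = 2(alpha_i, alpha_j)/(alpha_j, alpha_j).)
The matrix has rank 3 with 2's on the diagonal. Reading the off-diagonal entries as Dynkin edges (a single edge where a_ij = a_ji = -1; a double or triple edge where a_ij * a_ji = 2 or 3), the diagram is a chain of 3 nodes with single edges (A_3). One simple-root ordering that puts it in standard form is (alpha_2, alpha_3, alpha_1). So the algebra is type A_3, i.e. sl(4).

type A_3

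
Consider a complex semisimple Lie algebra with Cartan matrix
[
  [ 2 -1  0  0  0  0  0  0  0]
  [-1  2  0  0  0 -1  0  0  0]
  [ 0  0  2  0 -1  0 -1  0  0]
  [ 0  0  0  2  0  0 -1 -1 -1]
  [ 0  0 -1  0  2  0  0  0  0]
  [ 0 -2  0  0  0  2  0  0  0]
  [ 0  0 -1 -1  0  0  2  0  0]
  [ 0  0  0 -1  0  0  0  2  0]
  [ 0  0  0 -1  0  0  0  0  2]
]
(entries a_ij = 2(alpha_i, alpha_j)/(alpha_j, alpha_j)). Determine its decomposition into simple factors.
The diagram associated to this matrix has two connected components: the simple roots {alpha_1, alpha_2, alpha_6} form a chain of 3 nodes with a double edge at one end; the terminal node there is the unique long simple root (C_3), and {alpha_3, alpha_4, alpha_5, alpha_7, alpha_8, alpha_9} form a chain of 4 nodes with a fork of two nodes at one end (D_6). A semisimple Lie algebra decomposes uniquely as the direct sum of simple ideals, one per connected component of its Dynkin diagram, so g ≅ C_3 ⊕ D_6 (dimension 21 + 66 = 87).

type C_3 ⊕ type D_6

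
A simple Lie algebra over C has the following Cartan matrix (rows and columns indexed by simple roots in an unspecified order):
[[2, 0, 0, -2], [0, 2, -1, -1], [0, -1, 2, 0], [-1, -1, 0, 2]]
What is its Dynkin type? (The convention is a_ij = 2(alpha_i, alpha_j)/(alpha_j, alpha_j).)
The matrix has rank 4 with 2's on the diagonal. Reading the off-diagonal entries as Dynkin edges (a single edge where a_ij = a_ji = -1; a double or triple edge where a_ij * a_ji = 2 or 3), the diagram is a chain of 4 nodes with a double edge at one end; the terminal node there is the unique long simple root (C_4). One simple-root ordering that puts it in standard form is (alpha_3, alpha_2, alpha_4, alpha_1). So the algebra is type C_4, i.e. sp(8).

C_4 (sp(8))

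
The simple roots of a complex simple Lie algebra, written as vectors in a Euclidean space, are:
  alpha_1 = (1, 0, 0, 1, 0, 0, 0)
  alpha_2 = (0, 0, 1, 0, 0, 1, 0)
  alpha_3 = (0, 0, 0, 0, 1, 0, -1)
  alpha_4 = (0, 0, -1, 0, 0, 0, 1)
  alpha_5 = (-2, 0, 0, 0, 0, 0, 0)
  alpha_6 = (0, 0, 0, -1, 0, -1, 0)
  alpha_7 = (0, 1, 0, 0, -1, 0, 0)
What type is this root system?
C_7

Compute the Cartan integers a_ij = 2(alpha_i, alpha_j)/(alpha_j, alpha_j); the resulting 7x7 Cartan matrix is
[[2, 0, 0, 0, -1, -1, 0], [0, 2, 0, -1, 0, -1, 0], [0, 0, 2, -1, 0, 0, -1], [0, -1, -1, 2, 0, 0, 0], [-2, 0, 0, 0, 2, 0, 0], [-1, -1, 0, 0, 0, 2, 0], [0, 0, -1, 0, 0, 0, 2]].
The roots have two lengths (squared-length ratio 2:1); the short ones are alpha_{1,2,3,4,6,7}. The associated Dynkin diagram is a chain of 7 nodes with a double edge at one end; the terminal node there is the unique long simple root (C_7), so the type is C_7 (the algebra sp(14)).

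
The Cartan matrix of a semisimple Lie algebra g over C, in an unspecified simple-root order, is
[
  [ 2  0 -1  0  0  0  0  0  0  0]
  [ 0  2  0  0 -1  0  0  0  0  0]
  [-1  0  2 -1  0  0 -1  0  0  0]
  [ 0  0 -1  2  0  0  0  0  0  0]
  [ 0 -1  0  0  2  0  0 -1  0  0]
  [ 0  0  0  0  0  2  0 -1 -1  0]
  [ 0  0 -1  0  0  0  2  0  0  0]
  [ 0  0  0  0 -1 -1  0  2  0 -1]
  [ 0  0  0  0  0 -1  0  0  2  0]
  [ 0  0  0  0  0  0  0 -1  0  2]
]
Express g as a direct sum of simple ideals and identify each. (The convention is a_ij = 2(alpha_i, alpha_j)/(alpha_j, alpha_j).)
D_4 + E_6

The diagram associated to this matrix has two connected components: the simple roots {alpha_1, alpha_3, alpha_4, alpha_7} form a chain of 2 nodes with a fork of two nodes at one end (D_4), and {alpha_2, alpha_5, alpha_6, alpha_8, alpha_9, alpha_10} form a chain of 5 nodes with one extra node attached to the third node from one end (E_6). A semisimple Lie algebra decomposes uniquely as the direct sum of simple ideals, one per connected component of its Dynkin diagram, so g ≅ D_4 ⊕ E_6 (dimension 28 + 78 = 106).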